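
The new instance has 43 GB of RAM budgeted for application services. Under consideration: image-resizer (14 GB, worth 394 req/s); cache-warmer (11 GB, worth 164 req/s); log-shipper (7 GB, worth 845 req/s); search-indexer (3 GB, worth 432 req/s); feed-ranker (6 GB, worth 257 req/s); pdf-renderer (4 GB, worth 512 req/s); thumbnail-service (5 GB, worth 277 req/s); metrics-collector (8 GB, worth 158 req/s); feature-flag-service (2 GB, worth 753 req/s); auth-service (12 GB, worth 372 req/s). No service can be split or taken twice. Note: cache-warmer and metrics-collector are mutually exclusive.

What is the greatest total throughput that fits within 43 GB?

3470

Ranking by ratio (throughput/GB): feature-flag-service 376.50, search-indexer 144.00, pdf-renderer 128.00, log-shipper 120.71.
Filling by ratio: log-shipper + search-indexer + feed-ranker + pdf-renderer + thumbnail-service + feature-flag-service + auth-service for 3448, with 4 GB left unused.
Replace auth-service with image-resizer: the trade gains 22 net, giving 3470 at 41 GB.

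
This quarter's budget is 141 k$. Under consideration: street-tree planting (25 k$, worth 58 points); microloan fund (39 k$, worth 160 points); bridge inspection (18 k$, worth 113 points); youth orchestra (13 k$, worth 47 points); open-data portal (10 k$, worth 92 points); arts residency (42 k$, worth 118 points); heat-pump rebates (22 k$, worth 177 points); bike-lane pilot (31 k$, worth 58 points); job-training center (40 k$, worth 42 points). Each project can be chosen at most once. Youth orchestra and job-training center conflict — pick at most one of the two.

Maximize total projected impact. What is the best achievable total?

660

Greedy by ratio would take street-tree planting + microloan fund + bridge inspection + youth orchestra + open-data portal + heat-pump rebates: 127 k$ used, total 647.
The 38 k$ tied up in street-tree planting and youth orchestra is better spent on arts residency — total rises to 660 (131 k$).
Next best is street-tree planting + microloan fund + bridge inspection + youth orchestra + open-data portal + heat-pump rebates at 647 (127 k$) — short by 13.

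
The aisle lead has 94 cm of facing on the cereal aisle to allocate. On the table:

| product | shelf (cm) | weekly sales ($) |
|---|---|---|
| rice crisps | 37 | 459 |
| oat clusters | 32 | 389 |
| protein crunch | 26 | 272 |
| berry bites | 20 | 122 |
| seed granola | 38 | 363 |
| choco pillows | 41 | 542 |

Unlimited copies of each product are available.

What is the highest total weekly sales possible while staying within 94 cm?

1086

Density check — choco pillows 13.22, rice crisps 12.41, oat clusters 12.16, protein crunch 10.46 are the best per cm.
Filling by ratio: 2×choco pillows for 1084, with 12 cm left unused.
Dropping choco pillows frees 41 cm; slotting in 2×protein crunch (52 cm) lifts the total to 1086 at 93 cm.
The spare 1 cm is too small for any remaining product, and no exchange beats 1086.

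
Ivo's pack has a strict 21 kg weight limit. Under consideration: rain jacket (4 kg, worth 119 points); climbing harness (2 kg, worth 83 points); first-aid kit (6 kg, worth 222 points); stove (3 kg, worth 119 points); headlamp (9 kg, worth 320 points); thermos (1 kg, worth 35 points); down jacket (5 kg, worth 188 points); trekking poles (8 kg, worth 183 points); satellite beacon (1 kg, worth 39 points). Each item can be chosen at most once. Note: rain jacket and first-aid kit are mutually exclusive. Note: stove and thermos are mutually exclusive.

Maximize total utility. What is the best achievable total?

783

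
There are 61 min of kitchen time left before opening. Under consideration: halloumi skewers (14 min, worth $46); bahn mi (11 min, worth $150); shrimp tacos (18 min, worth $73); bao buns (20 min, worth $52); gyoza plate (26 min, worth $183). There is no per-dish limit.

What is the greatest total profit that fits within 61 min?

750

Best packing: 5×bahn mi — 55 min, 750 total.
Nothing else within 61 min beats 750.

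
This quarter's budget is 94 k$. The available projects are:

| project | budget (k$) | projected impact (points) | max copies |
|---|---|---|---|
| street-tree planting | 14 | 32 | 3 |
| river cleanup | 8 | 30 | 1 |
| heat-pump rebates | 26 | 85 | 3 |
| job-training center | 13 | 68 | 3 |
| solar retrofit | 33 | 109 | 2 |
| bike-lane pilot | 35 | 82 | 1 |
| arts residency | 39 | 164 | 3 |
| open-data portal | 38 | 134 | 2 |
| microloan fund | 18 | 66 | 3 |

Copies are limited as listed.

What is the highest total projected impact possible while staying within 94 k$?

402

A density-first pass picks river cleanup + 3×job-training center + arts residency — 398 at 86 k$.
Replace river cleanup and arts residency with 3×microloan fund: the trade gains 4 net, giving 402 at 93 k$.
Nothing else within 94 k$ beats 402.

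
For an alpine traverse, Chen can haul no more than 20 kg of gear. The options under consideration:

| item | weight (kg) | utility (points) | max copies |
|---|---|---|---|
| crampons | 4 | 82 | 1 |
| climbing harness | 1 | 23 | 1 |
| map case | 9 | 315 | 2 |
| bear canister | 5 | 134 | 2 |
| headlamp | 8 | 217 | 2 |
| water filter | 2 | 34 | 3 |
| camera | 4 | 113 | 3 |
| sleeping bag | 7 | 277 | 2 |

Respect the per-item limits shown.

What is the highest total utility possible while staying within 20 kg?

A density-first pass picks climbing harness + camera + 2×sleeping bag — 690 at 19 kg.
The 4 kg tied up in camera is better spent on bear canister — total rises to 711 (20 kg).
Nothing else within 20 kg beats 711.

711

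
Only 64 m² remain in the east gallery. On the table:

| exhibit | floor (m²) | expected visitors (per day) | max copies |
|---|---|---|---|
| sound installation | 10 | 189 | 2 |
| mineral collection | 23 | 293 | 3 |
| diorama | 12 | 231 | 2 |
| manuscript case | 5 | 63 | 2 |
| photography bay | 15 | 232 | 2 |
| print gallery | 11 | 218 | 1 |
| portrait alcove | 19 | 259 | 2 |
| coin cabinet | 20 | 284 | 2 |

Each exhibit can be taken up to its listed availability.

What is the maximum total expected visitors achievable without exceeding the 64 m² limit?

1135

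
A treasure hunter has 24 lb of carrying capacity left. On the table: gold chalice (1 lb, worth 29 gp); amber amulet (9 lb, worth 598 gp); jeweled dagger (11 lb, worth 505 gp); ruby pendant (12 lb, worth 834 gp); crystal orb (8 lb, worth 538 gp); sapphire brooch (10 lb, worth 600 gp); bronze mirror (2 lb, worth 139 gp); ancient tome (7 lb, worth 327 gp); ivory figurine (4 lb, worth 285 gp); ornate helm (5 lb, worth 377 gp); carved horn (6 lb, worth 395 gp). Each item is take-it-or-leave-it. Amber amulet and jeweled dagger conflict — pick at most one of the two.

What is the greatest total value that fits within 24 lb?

Taking gold chalice + ruby pendant + bronze mirror + ivory figurine + ornate helm: 24 lb used, 1664 in value.

1664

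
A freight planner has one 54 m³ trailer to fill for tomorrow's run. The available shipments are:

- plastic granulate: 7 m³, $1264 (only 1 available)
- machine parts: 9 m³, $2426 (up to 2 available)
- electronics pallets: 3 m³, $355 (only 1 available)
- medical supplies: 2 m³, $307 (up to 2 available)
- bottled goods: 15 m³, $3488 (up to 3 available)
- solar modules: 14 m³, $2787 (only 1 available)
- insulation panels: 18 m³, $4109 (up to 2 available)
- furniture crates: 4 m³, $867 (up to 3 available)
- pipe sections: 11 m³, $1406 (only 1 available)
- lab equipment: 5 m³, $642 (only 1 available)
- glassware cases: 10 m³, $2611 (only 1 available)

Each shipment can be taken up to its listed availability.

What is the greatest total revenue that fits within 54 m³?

By revenue per m³: machine parts 269.56, glassware cases 261.10, bottled goods 232.53, insulation panels 228.28 lead.
A density-first pass picks 2×machine parts + medical supplies + bottled goods + 2×furniture crates + glassware cases — 12992 at 53 m³.
Replace medical supplies and bottled goods with insulation panels: the trade gains 314 net, giving 13306 at 54 m³.
Every other selection either busts 54 m³ or exceeds an availability limit or fails to beat 13306.

13306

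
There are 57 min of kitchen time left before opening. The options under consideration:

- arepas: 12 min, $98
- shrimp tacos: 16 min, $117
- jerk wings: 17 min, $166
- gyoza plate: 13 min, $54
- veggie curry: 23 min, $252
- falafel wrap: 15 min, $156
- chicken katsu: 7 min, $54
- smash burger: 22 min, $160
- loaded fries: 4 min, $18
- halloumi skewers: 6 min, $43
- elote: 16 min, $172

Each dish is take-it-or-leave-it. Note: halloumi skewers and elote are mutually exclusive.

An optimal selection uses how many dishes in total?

3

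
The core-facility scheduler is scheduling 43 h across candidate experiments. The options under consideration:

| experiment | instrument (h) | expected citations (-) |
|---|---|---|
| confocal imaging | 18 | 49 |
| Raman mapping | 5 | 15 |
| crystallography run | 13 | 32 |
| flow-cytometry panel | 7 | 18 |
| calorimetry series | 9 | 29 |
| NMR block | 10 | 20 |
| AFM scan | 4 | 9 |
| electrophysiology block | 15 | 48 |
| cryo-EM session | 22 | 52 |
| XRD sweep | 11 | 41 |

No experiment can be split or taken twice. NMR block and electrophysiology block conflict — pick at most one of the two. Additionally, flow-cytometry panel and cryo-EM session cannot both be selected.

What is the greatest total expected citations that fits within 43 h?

Ranking by ratio (expected citations/h): XRD sweep 3.73, calorimetry series 3.22, electrophysiology block 3.20.
Taking the top-ratio experiments first gives Raman mapping + calorimetry series + electrophysiology block + XRD sweep for 133 (40 h).
Dropping Raman mapping frees 5 h; slotting in flow-cytometry panel (7 h) lifts the total to 136 at 42 h.

136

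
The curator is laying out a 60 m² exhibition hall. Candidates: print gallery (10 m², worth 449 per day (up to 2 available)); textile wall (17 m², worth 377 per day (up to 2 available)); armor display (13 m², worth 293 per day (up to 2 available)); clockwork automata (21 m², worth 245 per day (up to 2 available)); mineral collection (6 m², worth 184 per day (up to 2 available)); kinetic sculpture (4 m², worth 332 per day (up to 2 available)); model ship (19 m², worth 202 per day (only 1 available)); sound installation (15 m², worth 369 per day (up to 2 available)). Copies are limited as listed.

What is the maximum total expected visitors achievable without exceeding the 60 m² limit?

2332

A density-first pass picks 2×print gallery + 2×mineral collection + 2×kinetic sculpture + sound installation — 2299 at 55 m².
Dropping mineral collection and sound installation frees 21 m²; slotting in 2×armor display (26 m²) lifts the total to 2332 at 60 m².
Nothing else within 60 m² beats 2332.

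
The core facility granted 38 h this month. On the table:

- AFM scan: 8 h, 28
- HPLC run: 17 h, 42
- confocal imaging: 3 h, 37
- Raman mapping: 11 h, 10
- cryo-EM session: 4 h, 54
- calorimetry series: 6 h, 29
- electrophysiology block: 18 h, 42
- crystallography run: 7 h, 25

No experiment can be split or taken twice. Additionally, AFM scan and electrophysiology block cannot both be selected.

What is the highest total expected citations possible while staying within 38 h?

Taking the top-ratio experiments first gives AFM scan + confocal imaging + cryo-EM session + calorimetry series + crystallography run for 173 (28 h).
Dropping crystallography run frees 7 h; slotting in HPLC run (17 h) lifts the total to 190 at 38 h.
No other feasible combination exceeds 190.

190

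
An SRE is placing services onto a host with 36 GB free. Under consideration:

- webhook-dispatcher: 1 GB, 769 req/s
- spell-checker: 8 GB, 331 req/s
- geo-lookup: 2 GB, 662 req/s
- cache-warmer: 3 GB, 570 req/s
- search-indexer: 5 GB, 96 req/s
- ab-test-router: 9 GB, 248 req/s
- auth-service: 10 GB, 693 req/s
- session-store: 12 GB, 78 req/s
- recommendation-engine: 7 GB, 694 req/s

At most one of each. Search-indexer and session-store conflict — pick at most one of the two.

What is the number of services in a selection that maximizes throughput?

7

The maximum throughput within 36 GB is 3815.
For example webhook-dispatcher + spell-checker + geo-lookup + cache-warmer + search-indexer + auth-service + recommendation-engine achieves it, using 36 GB.
All optima have 7 services.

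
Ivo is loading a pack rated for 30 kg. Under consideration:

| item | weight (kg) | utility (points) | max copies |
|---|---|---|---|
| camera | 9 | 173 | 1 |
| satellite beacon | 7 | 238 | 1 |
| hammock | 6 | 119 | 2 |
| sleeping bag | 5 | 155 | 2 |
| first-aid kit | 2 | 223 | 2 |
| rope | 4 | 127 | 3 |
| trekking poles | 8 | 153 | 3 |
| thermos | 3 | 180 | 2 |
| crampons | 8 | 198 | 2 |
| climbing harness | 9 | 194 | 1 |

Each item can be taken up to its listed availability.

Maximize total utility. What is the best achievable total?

The ratio heuristic lands on satellite beacon + 2×first-aid kit + 3×rope + 2×thermos (1425) but leaves 1 kg idle.
Replace rope with sleeping bag: the trade gains 28 net, giving 1453 at 30 kg.
Nothing else within 30 kg beats 1453.

1453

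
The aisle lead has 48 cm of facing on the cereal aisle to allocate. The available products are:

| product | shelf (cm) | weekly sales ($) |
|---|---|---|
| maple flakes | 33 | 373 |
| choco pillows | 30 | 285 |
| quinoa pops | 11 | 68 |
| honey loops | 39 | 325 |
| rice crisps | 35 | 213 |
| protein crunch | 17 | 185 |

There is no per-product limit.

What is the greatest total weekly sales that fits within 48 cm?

Ranking by ratio (weekly sales/cm): maple flakes 11.30, protein crunch 10.88, choco pillows 9.50, honey loops 8.33.
Greedy by ratio would take maple flakes + quinoa pops: 44 cm used, total 441.
Dropping maple flakes and quinoa pops frees 44 cm; slotting in choco pillows + protein crunch (47 cm) lifts the total to 470 at 47 cm.
Nothing else within 48 cm beats 470.

470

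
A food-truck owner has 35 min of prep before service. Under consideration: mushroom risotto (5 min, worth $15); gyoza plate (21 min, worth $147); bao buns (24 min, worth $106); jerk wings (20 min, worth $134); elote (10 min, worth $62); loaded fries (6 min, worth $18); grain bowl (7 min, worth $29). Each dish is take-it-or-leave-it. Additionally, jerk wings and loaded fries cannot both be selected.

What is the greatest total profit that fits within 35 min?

The ratio heuristic lands on gyoza plate + elote (209) but leaves 4 min idle.
The 21 min tied up in gyoza plate is better spent on mushroom risotto + jerk wings — total rises to 211 (35 min).
Every other selection either busts 35 min or breaks a pairing rule or fails to beat 211.

211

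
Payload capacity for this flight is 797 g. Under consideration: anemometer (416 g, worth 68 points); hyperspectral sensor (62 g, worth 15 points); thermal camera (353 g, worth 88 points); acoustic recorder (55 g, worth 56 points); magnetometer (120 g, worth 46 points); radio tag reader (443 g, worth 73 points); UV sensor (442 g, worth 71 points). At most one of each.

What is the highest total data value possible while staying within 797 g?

Taking hyperspectral sensor + thermal camera + acoustic recorder + magnetometer: 590 g used, 205 in data value.
Next best is thermal camera + acoustic recorder + magnetometer at 190 (528 g) — short by 15.

205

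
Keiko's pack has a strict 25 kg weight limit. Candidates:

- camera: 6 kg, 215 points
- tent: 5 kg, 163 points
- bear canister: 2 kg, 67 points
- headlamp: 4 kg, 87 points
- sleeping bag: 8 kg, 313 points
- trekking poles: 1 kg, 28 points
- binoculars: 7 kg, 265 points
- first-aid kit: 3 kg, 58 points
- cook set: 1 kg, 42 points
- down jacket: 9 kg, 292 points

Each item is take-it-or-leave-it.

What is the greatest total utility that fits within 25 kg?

930

Best packing: camera + bear canister + sleeping bag + trekking poles + binoculars + cook set — 25 kg, 930 total.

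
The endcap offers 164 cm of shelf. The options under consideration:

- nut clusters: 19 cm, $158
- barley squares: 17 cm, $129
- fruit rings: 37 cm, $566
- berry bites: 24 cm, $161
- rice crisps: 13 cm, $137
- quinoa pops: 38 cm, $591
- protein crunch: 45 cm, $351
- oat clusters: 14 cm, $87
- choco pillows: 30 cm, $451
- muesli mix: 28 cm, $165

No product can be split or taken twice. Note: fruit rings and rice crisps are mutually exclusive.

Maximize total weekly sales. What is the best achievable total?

2046

By weekly sales per cm: quinoa pops 15.55, fruit rings 15.30, choco pillows 15.03 lead.
Taking fruit rings + quinoa pops + protein crunch + oat clusters + choco pillows: 164 cm used, 2046 in weekly sales.
That's the maximum — no feasible swap from here does better than 2046.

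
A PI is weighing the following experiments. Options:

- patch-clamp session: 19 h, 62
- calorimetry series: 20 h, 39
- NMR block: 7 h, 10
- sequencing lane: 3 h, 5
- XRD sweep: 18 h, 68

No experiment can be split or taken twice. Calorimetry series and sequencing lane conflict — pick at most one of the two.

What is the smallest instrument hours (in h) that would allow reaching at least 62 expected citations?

18

Need the lightest bundle worth ≥ 62.
Taking XRD sweep gives 68 (≥ 62) for 18 h.
Any bundle with less than 18 h falls short of 62.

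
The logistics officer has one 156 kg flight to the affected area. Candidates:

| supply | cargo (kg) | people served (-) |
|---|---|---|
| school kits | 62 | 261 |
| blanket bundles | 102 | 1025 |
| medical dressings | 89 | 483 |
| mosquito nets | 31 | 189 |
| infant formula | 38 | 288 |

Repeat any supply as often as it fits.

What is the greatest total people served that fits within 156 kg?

1313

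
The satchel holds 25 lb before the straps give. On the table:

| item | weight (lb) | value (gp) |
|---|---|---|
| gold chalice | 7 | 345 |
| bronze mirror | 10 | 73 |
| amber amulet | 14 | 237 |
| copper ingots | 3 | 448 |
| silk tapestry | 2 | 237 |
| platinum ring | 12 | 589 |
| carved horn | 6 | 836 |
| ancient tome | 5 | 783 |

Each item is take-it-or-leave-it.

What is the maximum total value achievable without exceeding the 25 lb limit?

2649

Gold chalice + copper ingots + silk tapestry + carved horn + ancient tome uses 23 of the 25 lb and totals 2649.
Next best is silk tapestry + platinum ring + carved horn + ancient tome at 2445 (25 lb) — short by 204.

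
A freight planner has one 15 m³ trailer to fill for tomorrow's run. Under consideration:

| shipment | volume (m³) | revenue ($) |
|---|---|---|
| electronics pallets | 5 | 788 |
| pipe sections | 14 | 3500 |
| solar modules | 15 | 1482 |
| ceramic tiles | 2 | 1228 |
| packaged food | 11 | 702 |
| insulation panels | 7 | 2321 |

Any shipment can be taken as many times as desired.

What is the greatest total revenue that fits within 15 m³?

8596

Ranking by ratio (revenue/m³): ceramic tiles 614.00, insulation panels 331.57, pipe sections 250.00.
7×ceramic tiles uses 14 of the 15 m³ and totals 8596.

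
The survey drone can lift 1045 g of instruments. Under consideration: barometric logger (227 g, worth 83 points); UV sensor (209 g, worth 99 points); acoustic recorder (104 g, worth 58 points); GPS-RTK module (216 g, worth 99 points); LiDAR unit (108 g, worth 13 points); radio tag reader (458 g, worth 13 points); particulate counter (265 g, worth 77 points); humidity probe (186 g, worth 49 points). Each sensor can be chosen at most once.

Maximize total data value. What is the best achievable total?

By data value per g: acoustic recorder 0.56, UV sensor 0.47, GPS-RTK module 0.46 lead.
Taking barometric logger + UV sensor + acoustic recorder + GPS-RTK module + particulate counter: 1021 g used, 416 in data value.

416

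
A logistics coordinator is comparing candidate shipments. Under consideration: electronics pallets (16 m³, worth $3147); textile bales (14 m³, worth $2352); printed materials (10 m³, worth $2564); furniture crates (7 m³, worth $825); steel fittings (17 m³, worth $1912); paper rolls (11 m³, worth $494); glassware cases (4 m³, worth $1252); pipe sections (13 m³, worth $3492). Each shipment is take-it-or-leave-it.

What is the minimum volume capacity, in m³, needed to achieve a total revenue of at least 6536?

27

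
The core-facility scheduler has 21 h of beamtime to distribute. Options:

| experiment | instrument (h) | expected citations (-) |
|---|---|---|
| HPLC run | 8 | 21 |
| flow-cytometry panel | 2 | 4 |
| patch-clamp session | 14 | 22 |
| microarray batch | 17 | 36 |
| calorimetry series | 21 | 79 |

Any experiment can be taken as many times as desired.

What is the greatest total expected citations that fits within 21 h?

79

By expected citations per h: calorimetry series 3.76, HPLC run 2.62, microarray batch 2.12, flow-cytometry panel 2.00 lead.
Taking calorimetry series: 21 h used, 79 in expected citations.
Nothing else within 21 h beats 79.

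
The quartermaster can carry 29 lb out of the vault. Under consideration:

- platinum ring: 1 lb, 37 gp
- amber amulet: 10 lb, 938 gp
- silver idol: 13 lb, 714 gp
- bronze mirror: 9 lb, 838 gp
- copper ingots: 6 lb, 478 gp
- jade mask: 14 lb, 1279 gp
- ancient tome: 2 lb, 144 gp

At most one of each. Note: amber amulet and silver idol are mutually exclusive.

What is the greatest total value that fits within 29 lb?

2595

Filling by ratio: platinum ring + amber amulet + bronze mirror + copper ingots + ancient tome for 2435, with 1 lb left unused.
Dropping platinum ring and amber amulet and ancient tome frees 13 lb; slotting in jade mask (14 lb) lifts the total to 2595 at 29 lb.
Nothing else feasible within 29 lb beats 2595.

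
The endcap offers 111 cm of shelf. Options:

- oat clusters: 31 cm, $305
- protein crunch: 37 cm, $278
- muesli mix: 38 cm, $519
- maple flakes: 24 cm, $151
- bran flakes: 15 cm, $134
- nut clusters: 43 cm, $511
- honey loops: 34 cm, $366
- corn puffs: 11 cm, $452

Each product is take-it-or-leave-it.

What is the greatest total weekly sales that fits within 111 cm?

1616

Ranking by ratio (weekly sales/cm): corn puffs 41.09, muesli mix 13.66, nut clusters 11.88.
Muesli mix + bran flakes + nut clusters + corn puffs uses 107 of the 111 cm and totals 1616.
Nothing else within 111 cm beats 1616.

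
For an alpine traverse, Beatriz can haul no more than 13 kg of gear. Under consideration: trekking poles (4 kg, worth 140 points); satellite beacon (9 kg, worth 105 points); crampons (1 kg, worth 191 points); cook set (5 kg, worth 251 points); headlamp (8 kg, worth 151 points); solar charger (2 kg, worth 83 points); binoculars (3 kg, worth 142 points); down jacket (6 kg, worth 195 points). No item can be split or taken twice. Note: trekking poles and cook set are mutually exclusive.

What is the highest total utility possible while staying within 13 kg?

667

Crampons + cook set + solar charger + binoculars uses 11 of the 13 kg and totals 667.
Runner-up crampons + cook set + down jacket tops out at 637.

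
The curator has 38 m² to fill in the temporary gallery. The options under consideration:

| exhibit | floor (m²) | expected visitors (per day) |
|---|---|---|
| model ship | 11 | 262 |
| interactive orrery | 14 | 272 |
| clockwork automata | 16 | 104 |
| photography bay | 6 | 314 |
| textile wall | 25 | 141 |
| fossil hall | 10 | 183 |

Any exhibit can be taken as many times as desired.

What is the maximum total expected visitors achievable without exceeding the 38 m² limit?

1884

Taking 6×photography bay: 36 m² used, 1884 in expected visitors.
Every other selection either busts 38 m² or fails to beat 1884.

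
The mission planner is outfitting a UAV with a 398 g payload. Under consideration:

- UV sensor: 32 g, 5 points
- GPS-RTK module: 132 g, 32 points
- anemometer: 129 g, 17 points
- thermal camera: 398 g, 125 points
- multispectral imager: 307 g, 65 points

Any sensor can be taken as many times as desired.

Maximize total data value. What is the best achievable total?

By data value per g: thermal camera 0.31, GPS-RTK module 0.24, multispectral imager 0.21 lead.
Best packing: thermal camera — 398 g, 125 total.

125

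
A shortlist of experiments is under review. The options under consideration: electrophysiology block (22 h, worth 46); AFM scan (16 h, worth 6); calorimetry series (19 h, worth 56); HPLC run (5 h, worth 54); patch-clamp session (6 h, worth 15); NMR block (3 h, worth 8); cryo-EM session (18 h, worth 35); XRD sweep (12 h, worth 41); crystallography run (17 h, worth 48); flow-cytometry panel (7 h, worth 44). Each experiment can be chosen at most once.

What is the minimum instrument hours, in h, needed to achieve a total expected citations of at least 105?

Need the lightest bundle worth ≥ 105.
Taking HPLC run + NMR block + flow-cytometry panel gives 106 (≥ 105) for 15 h.
Any bundle with less than 15 h falls short of 105.

15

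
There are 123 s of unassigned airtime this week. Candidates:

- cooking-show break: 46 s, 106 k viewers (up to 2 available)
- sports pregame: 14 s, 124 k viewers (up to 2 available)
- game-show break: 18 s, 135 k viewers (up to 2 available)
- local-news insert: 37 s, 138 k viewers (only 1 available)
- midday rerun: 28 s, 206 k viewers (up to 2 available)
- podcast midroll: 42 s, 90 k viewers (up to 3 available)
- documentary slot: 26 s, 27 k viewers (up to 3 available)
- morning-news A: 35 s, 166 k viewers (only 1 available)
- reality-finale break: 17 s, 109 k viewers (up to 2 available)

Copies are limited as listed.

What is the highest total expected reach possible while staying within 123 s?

930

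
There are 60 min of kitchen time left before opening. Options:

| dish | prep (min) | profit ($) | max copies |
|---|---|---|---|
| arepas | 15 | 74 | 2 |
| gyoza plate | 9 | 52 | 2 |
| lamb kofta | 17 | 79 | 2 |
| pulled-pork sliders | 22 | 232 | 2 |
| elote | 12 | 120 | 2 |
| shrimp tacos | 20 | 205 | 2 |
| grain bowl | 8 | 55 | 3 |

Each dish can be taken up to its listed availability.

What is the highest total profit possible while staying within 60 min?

585

Filling by ratio: 2×pulled-pork sliders + elote for 584, with 4 min left unused.
Dropping 2×pulled-pork sliders frees 44 min; slotting in 2×shrimp tacos + grain bowl (48 min) lifts the total to 585 at 60 min.
No other feasible combination exceeds 585.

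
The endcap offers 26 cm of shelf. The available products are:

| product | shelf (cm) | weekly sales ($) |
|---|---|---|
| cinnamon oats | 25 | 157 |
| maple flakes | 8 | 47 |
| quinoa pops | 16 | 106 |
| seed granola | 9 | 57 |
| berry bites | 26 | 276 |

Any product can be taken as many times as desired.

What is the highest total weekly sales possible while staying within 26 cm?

276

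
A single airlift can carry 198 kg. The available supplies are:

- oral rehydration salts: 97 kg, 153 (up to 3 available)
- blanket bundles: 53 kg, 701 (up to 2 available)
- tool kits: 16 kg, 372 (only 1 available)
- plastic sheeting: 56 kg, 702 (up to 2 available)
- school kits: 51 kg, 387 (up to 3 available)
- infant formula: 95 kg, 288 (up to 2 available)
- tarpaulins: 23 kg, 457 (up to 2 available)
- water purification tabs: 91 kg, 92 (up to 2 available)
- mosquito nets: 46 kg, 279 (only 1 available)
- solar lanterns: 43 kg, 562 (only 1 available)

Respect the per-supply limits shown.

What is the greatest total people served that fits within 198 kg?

2879

By people served per kg: tool kits 23.25, tarpaulins 19.87, blanket bundles 13.23 lead.
Greedy by ratio would take 2×blanket bundles + tool kits + 2×tarpaulins: 168 kg used, total 2688.
Dropping blanket bundles and tool kits frees 69 kg; slotting in plastic sheeting + solar lanterns (99 kg) lifts the total to 2879 at 198 kg.
Nothing else within 198 kg beats 2879.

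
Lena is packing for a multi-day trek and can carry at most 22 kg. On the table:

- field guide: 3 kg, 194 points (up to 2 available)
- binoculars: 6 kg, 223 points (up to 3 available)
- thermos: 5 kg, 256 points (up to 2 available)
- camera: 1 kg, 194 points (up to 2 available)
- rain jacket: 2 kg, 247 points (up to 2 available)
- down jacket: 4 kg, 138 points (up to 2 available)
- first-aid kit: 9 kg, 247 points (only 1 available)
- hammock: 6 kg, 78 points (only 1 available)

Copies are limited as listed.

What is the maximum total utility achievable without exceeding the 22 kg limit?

1782

The ratio ordering already packs tightly: 2×field guide + 2×thermos + 2×camera + 2×rain jacket, 22 kg, 1782.
Every other selection either busts 22 kg or exceeds an availability limit or fails to beat 1782.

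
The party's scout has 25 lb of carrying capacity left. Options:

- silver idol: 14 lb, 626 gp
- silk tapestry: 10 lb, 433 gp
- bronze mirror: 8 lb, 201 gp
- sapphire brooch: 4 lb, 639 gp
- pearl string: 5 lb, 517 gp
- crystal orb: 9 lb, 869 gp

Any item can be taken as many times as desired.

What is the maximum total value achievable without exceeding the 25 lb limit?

3834

Best packing: 6×sapphire brooch — 24 lb, 3834 total.
The spare 1 lb is too small for any remaining item, and no exchange beats 3834.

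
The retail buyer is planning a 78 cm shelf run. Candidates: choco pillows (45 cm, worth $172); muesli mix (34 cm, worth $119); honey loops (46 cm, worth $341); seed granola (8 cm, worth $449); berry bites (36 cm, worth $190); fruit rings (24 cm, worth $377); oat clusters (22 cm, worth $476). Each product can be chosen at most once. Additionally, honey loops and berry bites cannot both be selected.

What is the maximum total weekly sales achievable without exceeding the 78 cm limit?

1302

Taking seed granola + fruit rings + oat clusters: 54 cm used, 1302 in weekly sales.
The closest alternative, honey loops + seed granola + oat clusters, reaches only 1266.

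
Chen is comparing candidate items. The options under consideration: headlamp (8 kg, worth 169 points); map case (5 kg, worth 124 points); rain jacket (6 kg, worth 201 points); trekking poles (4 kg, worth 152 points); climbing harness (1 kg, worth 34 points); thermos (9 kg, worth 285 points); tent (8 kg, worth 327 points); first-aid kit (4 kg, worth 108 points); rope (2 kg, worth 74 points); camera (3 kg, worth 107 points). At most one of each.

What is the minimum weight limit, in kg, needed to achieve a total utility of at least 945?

26

Look for the lowest-weight combination reaching 945.
Taking trekking poles + thermos + tent + rope + camera gives 945 (≥ 945) for 26 kg.
No combination under 26 kg hits 945.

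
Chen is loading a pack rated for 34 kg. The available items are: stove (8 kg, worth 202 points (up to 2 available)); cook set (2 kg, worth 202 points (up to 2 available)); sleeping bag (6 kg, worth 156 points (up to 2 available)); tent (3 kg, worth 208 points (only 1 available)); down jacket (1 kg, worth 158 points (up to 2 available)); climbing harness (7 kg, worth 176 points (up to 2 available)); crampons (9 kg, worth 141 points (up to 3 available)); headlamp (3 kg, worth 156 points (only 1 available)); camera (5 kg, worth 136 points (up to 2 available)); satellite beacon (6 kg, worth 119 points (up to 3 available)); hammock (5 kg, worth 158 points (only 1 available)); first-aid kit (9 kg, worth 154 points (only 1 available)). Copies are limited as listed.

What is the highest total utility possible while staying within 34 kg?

1690

Density check — down jacket 158.00, cook set 101.00, tent 69.33, headlamp 52.00 are the best per kg.
The ratio heuristic lands on 2×cook set + sleeping bag + tent + 2×down jacket + headlamp + 2×camera + hammock (1670) but leaves 1 kg idle.
Replace sleeping bag with climbing harness: the trade gains 20 net, giving 1690 at 34 kg.
Nothing else within 34 kg beats 1690.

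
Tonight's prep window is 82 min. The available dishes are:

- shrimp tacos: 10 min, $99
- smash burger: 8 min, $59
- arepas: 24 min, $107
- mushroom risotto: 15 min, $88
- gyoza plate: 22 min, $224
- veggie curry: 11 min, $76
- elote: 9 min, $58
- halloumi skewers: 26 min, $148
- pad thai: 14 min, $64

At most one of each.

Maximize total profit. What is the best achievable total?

618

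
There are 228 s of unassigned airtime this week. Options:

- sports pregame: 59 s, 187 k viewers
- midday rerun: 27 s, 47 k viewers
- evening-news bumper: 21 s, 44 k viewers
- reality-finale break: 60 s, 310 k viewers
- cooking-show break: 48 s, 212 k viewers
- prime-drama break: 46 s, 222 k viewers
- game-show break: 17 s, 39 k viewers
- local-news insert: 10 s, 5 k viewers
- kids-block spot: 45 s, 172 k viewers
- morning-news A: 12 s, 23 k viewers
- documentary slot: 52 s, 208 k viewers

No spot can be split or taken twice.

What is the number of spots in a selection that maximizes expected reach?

Optimal total is 996.
evening-news bumper + reality-finale break + cooking-show break + prime-drama break + documentary slot hits 996 at 227 s.
Every optimal selection uses 5 spots.

5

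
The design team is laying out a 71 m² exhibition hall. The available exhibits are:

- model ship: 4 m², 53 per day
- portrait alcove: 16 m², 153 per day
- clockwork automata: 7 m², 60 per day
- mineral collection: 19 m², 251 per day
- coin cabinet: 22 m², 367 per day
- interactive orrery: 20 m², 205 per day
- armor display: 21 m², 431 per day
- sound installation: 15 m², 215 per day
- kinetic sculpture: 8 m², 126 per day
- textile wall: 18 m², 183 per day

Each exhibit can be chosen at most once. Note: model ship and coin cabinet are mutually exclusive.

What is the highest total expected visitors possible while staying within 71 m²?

1175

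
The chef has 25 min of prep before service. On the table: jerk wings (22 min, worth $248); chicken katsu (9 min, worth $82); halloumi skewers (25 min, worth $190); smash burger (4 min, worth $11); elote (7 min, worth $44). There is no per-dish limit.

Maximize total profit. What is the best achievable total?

248

By profit per min: jerk wings 11.27, chicken katsu 9.11, halloumi skewers 7.60, elote 6.29 lead.
Taking jerk wings: 22 min used, 248 in profit.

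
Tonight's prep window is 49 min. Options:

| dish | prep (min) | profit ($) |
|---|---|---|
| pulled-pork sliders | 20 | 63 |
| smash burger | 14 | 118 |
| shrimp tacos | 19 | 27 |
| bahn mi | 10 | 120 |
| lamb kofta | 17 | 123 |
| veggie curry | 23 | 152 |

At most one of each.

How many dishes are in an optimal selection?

The maximum profit within 49 min is 390.
One optimal bundle: smash burger + bahn mi + veggie curry (47 min).
Every optimal selection uses 3 dishes.

3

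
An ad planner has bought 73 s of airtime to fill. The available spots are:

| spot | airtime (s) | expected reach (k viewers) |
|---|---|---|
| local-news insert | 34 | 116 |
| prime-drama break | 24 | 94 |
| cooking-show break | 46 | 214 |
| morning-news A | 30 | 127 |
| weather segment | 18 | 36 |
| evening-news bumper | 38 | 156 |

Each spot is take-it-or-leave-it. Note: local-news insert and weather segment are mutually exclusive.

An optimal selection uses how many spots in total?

2

Optimal total is 308.
prime-drama break + cooking-show break hits 308 at 70 s.
Any selection reaching 308 contains exactly 2 spots.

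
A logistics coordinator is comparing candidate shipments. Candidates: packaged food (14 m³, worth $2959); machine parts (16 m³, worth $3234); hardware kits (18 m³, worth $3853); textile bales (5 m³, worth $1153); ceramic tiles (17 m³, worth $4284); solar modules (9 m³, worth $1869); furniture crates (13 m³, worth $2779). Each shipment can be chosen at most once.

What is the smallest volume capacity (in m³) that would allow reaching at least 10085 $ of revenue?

Look for the lowest-volume combination reaching 10085.
textile bales + ceramic tiles + solar modules + furniture crates: 10085 revenue at 44 m³.
No combination under 44 m³ hits 10085.

44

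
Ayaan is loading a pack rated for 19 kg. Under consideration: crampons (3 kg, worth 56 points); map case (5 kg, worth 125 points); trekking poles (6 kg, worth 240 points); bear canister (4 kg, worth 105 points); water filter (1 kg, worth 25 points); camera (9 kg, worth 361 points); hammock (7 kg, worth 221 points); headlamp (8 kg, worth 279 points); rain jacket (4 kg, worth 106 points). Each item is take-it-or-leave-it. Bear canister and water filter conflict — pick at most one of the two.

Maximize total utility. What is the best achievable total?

707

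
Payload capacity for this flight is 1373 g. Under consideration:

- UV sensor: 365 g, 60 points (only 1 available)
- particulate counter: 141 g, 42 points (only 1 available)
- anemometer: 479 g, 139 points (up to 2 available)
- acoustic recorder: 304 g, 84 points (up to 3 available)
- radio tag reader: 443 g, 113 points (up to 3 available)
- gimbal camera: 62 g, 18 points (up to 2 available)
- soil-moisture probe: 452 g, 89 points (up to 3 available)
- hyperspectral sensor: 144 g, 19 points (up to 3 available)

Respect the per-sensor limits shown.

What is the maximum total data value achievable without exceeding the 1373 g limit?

385

Taking the top-ratio sensors first gives particulate counter + 2×anemometer + 2×gimbal camera + hyperspectral sensor for 375 (1367 g).
The 623 g tied up in anemometer and hyperspectral sensor is better spent on 2×acoustic recorder — total rises to 385 (1352 g).
No other feasible combination exceeds 385.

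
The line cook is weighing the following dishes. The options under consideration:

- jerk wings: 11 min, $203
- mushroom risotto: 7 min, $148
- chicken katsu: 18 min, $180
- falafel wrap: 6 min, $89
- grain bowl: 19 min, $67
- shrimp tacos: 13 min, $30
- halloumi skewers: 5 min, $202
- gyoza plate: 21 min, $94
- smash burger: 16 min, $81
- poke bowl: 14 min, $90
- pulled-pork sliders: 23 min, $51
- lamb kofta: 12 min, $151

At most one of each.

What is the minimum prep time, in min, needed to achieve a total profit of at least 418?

Need the lightest bundle worth ≥ 418.
mushroom risotto + falafel wrap + halloumi skewers: 439 profit at 18 min.
No combination under 18 min hits 418.

18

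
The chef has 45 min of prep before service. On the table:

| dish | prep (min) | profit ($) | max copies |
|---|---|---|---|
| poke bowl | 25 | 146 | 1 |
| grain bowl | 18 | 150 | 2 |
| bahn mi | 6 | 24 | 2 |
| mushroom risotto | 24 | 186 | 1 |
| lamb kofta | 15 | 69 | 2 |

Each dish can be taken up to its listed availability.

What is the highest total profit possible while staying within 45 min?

336

Ranking by ratio (profit/min): grain bowl 8.33, mushroom risotto 7.75, poke bowl 5.84.
The ratio heuristic lands on 2×grain bowl + bahn mi (324) but leaves 3 min idle.
Replace grain bowl and bahn mi with mushroom risotto: the trade gains 12 net, giving 336 at 42 min.
Nothing else within 45 min beats 336.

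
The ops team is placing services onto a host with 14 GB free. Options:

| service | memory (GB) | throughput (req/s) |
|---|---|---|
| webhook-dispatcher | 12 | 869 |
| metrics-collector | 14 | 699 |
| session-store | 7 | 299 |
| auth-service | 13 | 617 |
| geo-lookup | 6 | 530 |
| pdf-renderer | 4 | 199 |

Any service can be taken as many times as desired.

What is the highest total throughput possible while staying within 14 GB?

1060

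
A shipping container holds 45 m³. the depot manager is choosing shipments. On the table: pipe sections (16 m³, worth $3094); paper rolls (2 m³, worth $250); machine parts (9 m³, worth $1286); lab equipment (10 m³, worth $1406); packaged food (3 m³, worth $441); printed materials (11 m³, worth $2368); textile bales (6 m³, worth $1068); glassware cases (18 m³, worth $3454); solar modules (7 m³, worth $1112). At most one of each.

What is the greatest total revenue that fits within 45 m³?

8916

By revenue per m³: printed materials 215.27, pipe sections 193.38, glassware cases 191.89 lead.
Pipe sections + printed materials + glassware cases uses 45 of the 45 m³ and totals 8916.
The closest alternative, packaged food + printed materials + textile bales + glassware cases + solar modules, reaches only 8443.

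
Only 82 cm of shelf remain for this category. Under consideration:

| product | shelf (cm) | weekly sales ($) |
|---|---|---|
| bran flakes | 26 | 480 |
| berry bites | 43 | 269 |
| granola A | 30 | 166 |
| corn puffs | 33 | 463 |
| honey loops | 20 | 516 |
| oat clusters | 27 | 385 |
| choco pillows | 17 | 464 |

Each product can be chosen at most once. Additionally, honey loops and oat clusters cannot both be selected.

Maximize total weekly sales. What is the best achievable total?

By weekly sales per cm: choco pillows 27.29, honey loops 25.80, bran flakes 18.46, oat clusters 14.26 lead.
Bran flakes + honey loops + choco pillows uses 63 of the 82 cm and totals 1460.
Nothing else feasible within 82 cm beats 1460.

1460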